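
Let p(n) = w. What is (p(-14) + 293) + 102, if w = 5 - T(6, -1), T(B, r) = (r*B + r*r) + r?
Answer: 406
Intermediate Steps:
T(B, r) = r + r² + B*r (T(B, r) = (B*r + r²) + r = (r² + B*r) + r = r + r² + B*r)
w = 11 (w = 5 - (-1)*(1 + 6 - 1) = 5 - (-1)*6 = 5 - 1*(-6) = 5 + 6 = 11)
p(n) = 11
(p(-14) + 293) + 102 = (11 + 293) + 102 = 304 + 102 = 406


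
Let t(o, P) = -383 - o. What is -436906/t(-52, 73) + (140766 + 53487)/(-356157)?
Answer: 51847610833/39295989 ≈ 1319.4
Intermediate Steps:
-436906/t(-52, 73) + (140766 + 53487)/(-356157) = -436906/(-383 - 1*(-52)) + (140766 + 53487)/(-356157) = -436906/(-383 + 52) + 194253*(-1/356157) = -436906/(-331) - 64751/118719 = -436906*(-1/331) - 64751/118719 = 436906/331 - 64751/118719 = 51847610833/39295989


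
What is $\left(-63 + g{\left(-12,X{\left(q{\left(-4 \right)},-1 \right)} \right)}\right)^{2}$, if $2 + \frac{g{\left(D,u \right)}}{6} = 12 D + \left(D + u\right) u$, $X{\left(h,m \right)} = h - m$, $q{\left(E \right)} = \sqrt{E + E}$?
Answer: $1080009 + 252720 i \sqrt{2} \approx 1.08 \cdot 10^{6} + 3.574 \cdot 10^{5} i$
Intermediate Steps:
$q{\left(E \right)} = \sqrt{2} \sqrt{E}$ ($q{\left(E \right)} = \sqrt{2 E} = \sqrt{2} \sqrt{E}$)
$g{\left(D,u \right)} = -12 + 72 D + 6 u \left(D + u\right)$ ($g{\left(D,u \right)} = -12 + 6 \left(12 D + \left(D + u\right) u\right) = -12 + 6 \left(12 D + u \left(D + u\right)\right) = -12 + \left(72 D + 6 u \left(D + u\right)\right) = -12 + 72 D + 6 u \left(D + u\right)$)
$\left(-63 + g{\left(-12,X{\left(q{\left(-4 \right)},-1 \right)} \right)}\right)^{2} = \left(-63 + \left(-12 + 6 \left(\sqrt{2} \sqrt{-4} - -1\right)^{2} + 72 \left(-12\right) + 6 \left(-12\right) \left(\sqrt{2} \sqrt{-4} - -1\right)\right)\right)^{2} = \left(-63 + \left(-12 + 6 \left(\sqrt{2} \cdot 2 i + 1\right)^{2} - 864 + 6 \left(-12\right) \left(\sqrt{2} \cdot 2 i + 1\right)\right)\right)^{2} = \left(-63 + \left(-12 + 6 \left(2 i \sqrt{2} + 1\right)^{2} - 864 + 6 \left(-12\right) \left(2 i \sqrt{2} + 1\right)\right)\right)^{2} = \left(-63 + \left(-12 + 6 \left(1 + 2 i \sqrt{2}\right)^{2} - 864 + 6 \left(-12\right) \left(1 + 2 i \sqrt{2}\right)\right)\right)^{2} = \left(-63 - \left(948 - 6 \left(1 + 2 i \sqrt{2}\right)^{2} + 144 i \sqrt{2}\right)\right)^{2} = \left(-1011 + 6 \left(1 + 2 i \sqrt{2}\right)^{2} - 144 i \sqrt{2}\right)^{2}$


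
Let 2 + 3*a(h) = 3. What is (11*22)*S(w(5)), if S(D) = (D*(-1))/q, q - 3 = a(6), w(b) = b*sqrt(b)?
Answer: -363*sqrt(5) ≈ -811.69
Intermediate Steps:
a(h) = 1/3 (a(h) = -2/3 + (1/3)*3 = -2/3 + 1 = 1/3)
w(b) = b**(3/2)
q = 10/3 (q = 3 + 1/3 = 10/3 ≈ 3.3333)
S(D) = -3*D/10 (S(D) = (D*(-1))/(10/3) = -D*(3/10) = -3*D/10)
(11*22)*S(w(5)) = (11*22)*(-3*sqrt(5)/2) = 242*(-3*sqrt(5)/2) = -363*sqrt(5)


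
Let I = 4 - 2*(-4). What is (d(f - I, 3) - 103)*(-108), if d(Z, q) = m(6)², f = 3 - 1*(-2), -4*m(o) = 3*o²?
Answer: -67608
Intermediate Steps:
m(o) = -3*o²/4
I = 12 (I = 4 + 8 = 12)
f = 5 (f = 3 + 2 = 5)
d(Z, q) = 729 (d(Z, q) = (-¾*6²)² = (-¾*36)² = (-27)² = 729)
(d(f - I, 3) - 103)*(-108) = (729 - 103)*(-108) = 626*(-108) = -67608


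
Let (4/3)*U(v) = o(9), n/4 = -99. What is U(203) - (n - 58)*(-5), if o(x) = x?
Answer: -9053/4 ≈ -2263.3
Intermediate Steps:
n = -396 (n = 4*(-99) = -396)
U(v) = 27/4 (U(v) = (¾)*9 = 27/4)
U(203) - (n - 58)*(-5) = 27/4 - (-396 - 58)*(-5) = 27/4 - (-454)*(-5) = 27/4 - 1*2270 = 27/4 - 2270 = -9053/4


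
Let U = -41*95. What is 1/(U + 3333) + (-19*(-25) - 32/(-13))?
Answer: 3488321/7306 ≈ 477.46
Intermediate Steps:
U = -3895
1/(U + 3333) + (-19*(-25) - 32/(-13)) = 1/(-3895 + 3333) + (-19*(-25) - 32/(-13)) = 1/(-562) + (475 - 32*(-1/13)) = -1/562 + (475 + 32/13) = -1/562 + 6207/13 = 3488321/7306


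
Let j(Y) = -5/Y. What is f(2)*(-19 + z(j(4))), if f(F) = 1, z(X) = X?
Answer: -81/4 ≈ -20.250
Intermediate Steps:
f(2)*(-19 + z(j(4))) = 1*(-19 - 5/4) = 1*(-81/4) = -81/4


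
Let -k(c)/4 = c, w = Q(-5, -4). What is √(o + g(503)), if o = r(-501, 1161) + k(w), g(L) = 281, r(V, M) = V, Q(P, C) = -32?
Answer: 2*I*√23 ≈ 9.5917*I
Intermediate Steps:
w = -32
k(c) = -4*c
o = -373 (o = -501 - 4*(-32) = -501 + 128 = -373)
√(o + g(503)) = √(-373 + 281) = √(-92) = 2*I*√23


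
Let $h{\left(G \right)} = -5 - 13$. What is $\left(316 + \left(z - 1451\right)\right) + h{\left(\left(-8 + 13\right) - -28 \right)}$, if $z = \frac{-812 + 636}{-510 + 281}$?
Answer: $- \frac{263861}{229} \approx -1152.2$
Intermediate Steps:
$z = \frac{176}{229}$ ($z = - \frac{176}{-229} = \left(-176\right) \left(- \frac{1}{229}\right) = \frac{176}{229} \approx 0.76856$)
$h{\left(G \right)} = -18$ ($h{\left(G \right)} = -5 - 13 = -18$)
$\left(316 + \left(z - 1451\right)\right) + h{\left(\left(-8 + 13\right) - -28 \right)} = \left(316 + \left(\frac{176}{229} - 1451\right)\right) - 18 = \left(316 - \frac{332103}{229}\right) - 18 = - \frac{259739}{229} - 18 = - \frac{263861}{229}$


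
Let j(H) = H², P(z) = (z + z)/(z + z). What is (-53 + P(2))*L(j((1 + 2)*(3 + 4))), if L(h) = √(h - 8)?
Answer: -52*√433 ≈ -1082.1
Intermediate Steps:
P(z) = 1 (P(z) = (2*z)/((2*z)) = (2*z)*(1/(2*z)) = 1)
L(h) = √(-8 + h)
(-53 + P(2))*L(j((1 + 2)*(3 + 4))) = (-53 + 1)*√(-8 + ((1 + 2)*(3 + 4))²) = -52*√(-8 + (3*7)²) = -52*√(-8 + 21²) = -52*√(-8 + 441) = -52*√433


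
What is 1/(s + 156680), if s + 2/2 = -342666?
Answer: -1/185987 ≈ -5.3767e-6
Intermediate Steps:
s = -342667 (s = -1 - 342666 = -342667)
1/(s + 156680) = 1/(-342667 + 156680) = 1/(-185987) = -1/185987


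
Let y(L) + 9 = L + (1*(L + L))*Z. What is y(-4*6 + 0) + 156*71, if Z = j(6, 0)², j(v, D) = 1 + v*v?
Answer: -54669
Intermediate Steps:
j(v, D) = 1 + v²
Z = 1369 (Z = (1 + 6²)² = (1 + 36)² = 37² = 1369)
y(L) = -9 + 2739*L (y(L) = -9 + (L + (1*(L + L))*1369) = -9 + (L + (1*(2*L))*1369) = -9 + (L + (2*L)*1369) = -9 + (L + 2738*L) = -9 + 2739*L)
y(-4*6 + 0) + 156*71 = (-9 + 2739*(-4*6 + 0)) + 156*71 = (-9 + 2739*(-24 + 0)) + 11076 = (-9 + 2739*(-24)) + 11076 = (-9 - 65736) + 11076 = -65745 + 11076 = -54669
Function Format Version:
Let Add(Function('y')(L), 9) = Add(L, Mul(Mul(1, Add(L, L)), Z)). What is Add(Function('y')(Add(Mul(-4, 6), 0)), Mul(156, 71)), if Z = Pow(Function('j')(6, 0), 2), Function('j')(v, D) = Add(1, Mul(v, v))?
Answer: -54669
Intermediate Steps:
Function('j')(v, D) = Add(1, Pow(v, 2))
Z = 1369 (Z = Pow(Add(1, Pow(6, 2)), 2) = Pow(Add(1, 36), 2) = Pow(37, 2) = 1369)
Function('y')(L) = Add(-9, Mul(2739, L)) (Function('y')(L) = Add(-9, Add(L, Mul(Mul(1, Add(L, L)), 1369))) = Add(-9, Add(L, Mul(Mul(1, Mul(2, L)), 1369))) = Add(-9, Add(L, Mul(Mul(2, L), 1369))) = Add(-9, Add(L, Mul(2738, L))) = Add(-9, Mul(2739, L)))
Add(Function('y')(Add(Mul(-4, 6), 0)), Mul(156, 71)) = Add(Add(-9, Mul(2739, Add(Mul(-4, 6), 0))), Mul(156, 71)) = Add(Add(-9, Mul(2739, Add(-24, 0))), 11076) = Add(Add(-9, Mul(2739, -24)), 11076) = Add(Add(-9, -65736), 11076) = Add(-65745, 11076) = -54669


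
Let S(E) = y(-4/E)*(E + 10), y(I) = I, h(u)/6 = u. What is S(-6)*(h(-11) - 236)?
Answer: -2416/3 ≈ -805.33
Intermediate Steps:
h(u) = 6*u
S(E) = -4*(10 + E)/E (S(E) = (-4/E)*(E + 10) = (-4/E)*(10 + E) = -4*(10 + E)/E)
S(-6)*(h(-11) - 236) = (-4 - 40/(-6))*(6*(-11) - 236) = (-4 - 40*(-⅙))*(-66 - 236) = (-4 + 20/3)*(-302) = (8/3)*(-302) = -2416/3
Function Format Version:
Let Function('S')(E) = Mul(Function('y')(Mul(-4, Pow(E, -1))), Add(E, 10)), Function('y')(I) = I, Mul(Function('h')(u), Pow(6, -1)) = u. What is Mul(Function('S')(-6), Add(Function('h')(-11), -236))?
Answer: Rational(-2416, 3) ≈ -805.33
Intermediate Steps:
Function('h')(u) = Mul(6, u)
Function('S')(E) = Mul(-4, Pow(E, -1), Add(10, E)) (Function('S')(E) = Mul(Mul(-4, Pow(E, -1)), Add(E, 10)) = Mul(Mul(-4, Pow(E, -1)), Add(10, E)) = Mul(-4, Pow(E, -1), Add(10, E)))
Mul(Function('S')(-6), Add(Function('h')(-11), -236)) = Mul(Add(-4, Mul(-40, Pow(-6, -1))), Add(Mul(6, -11), -236)) = Mul(Add(-4, Mul(-40, Rational(-1, 6))), Add(-66, -236)) = Mul(Add(-4, Rational(20, 3)), -302) = Mul(Rational(8, 3), -302) = Rational(-2416, 3)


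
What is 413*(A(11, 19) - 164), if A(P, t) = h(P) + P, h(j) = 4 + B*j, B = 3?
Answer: -47908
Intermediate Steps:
h(j) = 4 + 3*j
A(P, t) = 4 + 4*P (A(P, t) = (4 + 3*P) + P = 4 + 4*P)
413*(A(11, 19) - 164) = 413*((4 + 4*11) - 164) = 413*((4 + 44) - 164) = 413*(48 - 164) = 413*(-116) = -47908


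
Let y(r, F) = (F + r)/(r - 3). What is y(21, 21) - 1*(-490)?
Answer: 1477/3 ≈ 492.33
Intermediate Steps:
y(r, F) = (F + r)/(-3 + r)
y(21, 21) - 1*(-490) = (21 + 21)/(-3 + 21) - 1*(-490) = 42/18 + 490 = (1/18)*42 + 490 = 7/3 + 490 = 1477/3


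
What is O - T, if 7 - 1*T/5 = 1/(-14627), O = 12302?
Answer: 179429404/14627 ≈ 12267.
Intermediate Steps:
T = 511950/14627 (T = 35 - 5/(-14627) = 35 - 5*(-1/14627) = 35 + 5/14627 = 511950/14627 ≈ 35.000)
O - T = 12302 - 1*511950/14627 = 12302 - 511950/14627 = 179429404/14627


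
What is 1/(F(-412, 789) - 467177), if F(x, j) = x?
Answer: -1/467589 ≈ -2.1386e-6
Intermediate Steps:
1/(F(-412, 789) - 467177) = 1/(-412 - 467177) = 1/(-467589) = -1/467589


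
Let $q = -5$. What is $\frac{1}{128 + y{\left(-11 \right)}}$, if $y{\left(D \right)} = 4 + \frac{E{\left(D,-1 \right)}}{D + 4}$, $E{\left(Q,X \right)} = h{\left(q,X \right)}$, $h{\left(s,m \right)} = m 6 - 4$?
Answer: $\frac{7}{934} \approx 0.0074946$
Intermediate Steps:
$h{\left(s,m \right)} = -4 + 6 m$ ($h{\left(s,m \right)} = 6 m - 4 = -4 + 6 m$)
$E{\left(Q,X \right)} = -4 + 6 X$
$y{\left(D \right)} = 4 - \frac{10}{4 + D}$ ($y{\left(D \right)} = 4 + \frac{-4 + 6 \left(-1\right)}{D + 4} = 4 + \frac{-4 - 6}{4 + D} = 4 + \frac{1}{4 + D} \left(-10\right) = 4 - \frac{10}{4 + D}$)
$\frac{1}{128 + y{\left(-11 \right)}} = \frac{1}{128 + \frac{2 \left(3 + 2 \left(-11\right)\right)}{4 - 11}} = \frac{1}{128 + \frac{2 \left(3 - 22\right)}{-7}} = \frac{1}{128 + 2 \left(- \frac{1}{7}\right) \left(-19\right)} = \frac{1}{128 + \frac{38}{7}} = \frac{1}{\frac{934}{7}} = \frac{7}{934}$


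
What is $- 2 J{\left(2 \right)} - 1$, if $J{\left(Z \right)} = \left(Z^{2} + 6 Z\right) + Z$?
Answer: $-37$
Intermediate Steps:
$J{\left(Z \right)} = Z^{2} + 7 Z$
$- 2 J{\left(2 \right)} - 1 = - 2 \cdot 2 \left(7 + 2\right) - 1 = - 2 \cdot 2 \cdot 9 - 1 = \left(-2\right) 18 - 1 = -36 - 1 = -37$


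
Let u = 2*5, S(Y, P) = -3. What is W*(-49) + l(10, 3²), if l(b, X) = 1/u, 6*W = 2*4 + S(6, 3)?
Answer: -611/15 ≈ -40.733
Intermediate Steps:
W = ⅚ (W = (2*4 - 3)/6 = (8 - 3)/6 = (⅙)*5 = ⅚ ≈ 0.83333)
u = 10
l(b, X) = ⅒ (l(b, X) = 1/10 = ⅒)
W*(-49) + l(10, 3²) = (⅚)*(-49) + ⅒ = -245/6 + ⅒ = -611/15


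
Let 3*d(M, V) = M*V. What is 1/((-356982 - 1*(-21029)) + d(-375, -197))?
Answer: -1/311328 ≈ -3.2120e-6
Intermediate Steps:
d(M, V) = M*V/3 (d(M, V) = (M*V)/3 = M*V/3)
1/((-356982 - 1*(-21029)) + d(-375, -197)) = 1/((-356982 - 1*(-21029)) + (1/3)*(-375)*(-197)) = 1/((-356982 + 21029) + 24625) = 1/(-335953 + 24625) = 1/(-311328) = -1/311328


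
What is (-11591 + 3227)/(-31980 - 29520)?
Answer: 17/125 ≈ 0.13600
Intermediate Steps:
(-11591 + 3227)/(-31980 - 29520) = -8364/(-61500) = -8364*(-1/61500) = 17/125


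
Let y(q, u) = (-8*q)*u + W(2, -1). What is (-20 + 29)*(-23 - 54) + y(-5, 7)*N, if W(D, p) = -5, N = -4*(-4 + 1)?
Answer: 2607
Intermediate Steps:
N = 12 (N = -4*(-3) = 12)
y(q, u) = -5 - 8*q*u (y(q, u) = (-8*q)*u - 5 = -8*q*u - 5 = -5 - 8*q*u)
(-20 + 29)*(-23 - 54) + y(-5, 7)*N = (-20 + 29)*(-23 - 54) + (-5 - 8*(-5)*7)*12 = 9*(-77) + (-5 + 280)*12 = -693 + 275*12 = -693 + 3300 = 2607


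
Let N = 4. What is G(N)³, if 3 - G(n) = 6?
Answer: -27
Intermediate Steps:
G(n) = -3 (G(n) = 3 - 1*6 = 3 - 6 = -3)
G(N)³ = (-3)³ = -27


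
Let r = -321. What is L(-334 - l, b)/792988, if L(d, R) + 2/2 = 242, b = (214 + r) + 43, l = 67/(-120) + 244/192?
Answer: 241/792988 ≈ 0.00030391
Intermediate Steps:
l = 57/80 (l = 67*(-1/120) + 244*(1/192) = -67/120 + 61/48 = 57/80 ≈ 0.71250)
b = -64 (b = (214 - 321) + 43 = -107 + 43 = -64)
L(d, R) = 241 (L(d, R) = -1 + 242 = 241)
L(-334 - l, b)/792988 = 241/792988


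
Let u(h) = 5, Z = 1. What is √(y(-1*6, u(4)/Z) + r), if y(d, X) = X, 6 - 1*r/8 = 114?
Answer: I*√859 ≈ 29.309*I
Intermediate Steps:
r = -864 (r = 48 - 8*114 = 48 - 912 = -864)
√(y(-1*6, u(4)/Z) + r) = √(5/1 - 864) = √(5*1 - 864) = √(5 - 864) = √(-859) = I*√859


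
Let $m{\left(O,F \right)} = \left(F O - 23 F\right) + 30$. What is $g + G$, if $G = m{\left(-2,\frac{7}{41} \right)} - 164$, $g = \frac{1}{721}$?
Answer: $- \frac{4087308}{29561} \approx -138.27$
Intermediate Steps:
$g = \frac{1}{721} \approx 0.001387$
$m{\left(O,F \right)} = 30 - 23 F + F O$ ($m{\left(O,F \right)} = \left(- 23 F + F O\right) + 30 = 30 - 23 F + F O$)
$G = - \frac{5669}{41}$ ($G = \left(30 - 23 \cdot \frac{7}{41} + \frac{7}{41} \left(-2\right)\right) - 164 = \left(30 - 23 \cdot 7 \cdot \frac{1}{41} + 7 \cdot \frac{1}{41} \left(-2\right)\right) - 164 = \left(30 - \frac{161}{41} + \frac{7}{41} \left(-2\right)\right) - 164 = \left(30 - \frac{161}{41} - \frac{14}{41}\right) - 164 = \frac{1055}{41} - 164 = - \frac{5669}{41} \approx -138.27$)
$g + G = \frac{1}{721} - \frac{5669}{41} = - \frac{4087308}{29561}$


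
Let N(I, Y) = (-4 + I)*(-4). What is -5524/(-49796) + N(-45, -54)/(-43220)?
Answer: 14311704/134511445 ≈ 0.10640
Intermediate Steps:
N(I, Y) = 16 - 4*I
-5524/(-49796) + N(-45, -54)/(-43220) = -5524/(-49796) + (16 - 4*(-45))/(-43220) = -5524*(-1/49796) + (16 + 180)*(-1/43220) = 1381/12449 + 196*(-1/43220) = 1381/12449 - 49/10805 = 14311704/134511445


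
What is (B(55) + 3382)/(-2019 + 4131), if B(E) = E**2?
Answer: 6407/2112 ≈ 3.0336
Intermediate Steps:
(B(55) + 3382)/(-2019 + 4131) = (55**2 + 3382)/(-2019 + 4131) = (3025 + 3382)/2112 = 6407*(1/2112) = 6407/2112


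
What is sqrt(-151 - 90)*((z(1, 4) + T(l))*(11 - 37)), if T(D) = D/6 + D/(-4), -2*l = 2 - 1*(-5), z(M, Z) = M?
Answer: -403*I*sqrt(241)/12 ≈ -521.35*I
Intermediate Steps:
l = -7/2 (l = -(2 - 1*(-5))/2 = -(2 + 5)/2 = -1/2*7 = -7/2 ≈ -3.5000)
T(D) = -D/12 (T(D) = D*(1/6) + D*(-1/4) = D/6 - D/4 = -D/12)
sqrt(-151 - 90)*((z(1, 4) + T(l))*(11 - 37)) = sqrt(-151 - 90)*((1 - 1/12*(-7/2))*(11 - 37)) = sqrt(-241)*((1 + 7/24)*(-26)) = (I*sqrt(241))*((31/24)*(-26)) = (I*sqrt(241))*(-403/12) = -403*I*sqrt(241)/12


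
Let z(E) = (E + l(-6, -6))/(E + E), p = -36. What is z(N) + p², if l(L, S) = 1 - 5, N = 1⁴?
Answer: 2589/2 ≈ 1294.5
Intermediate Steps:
N = 1
l(L, S) = -4
z(E) = (-4 + E)/(2*E) (z(E) = (E - 4)/(E + E) = (-4 + E)/((2*E)) = (-4 + E)*(1/(2*E)) = (-4 + E)/(2*E))
z(N) + p² = (½)*(-4 + 1)/1 + (-36)² = (½)*1*(-3) + 1296 = -3/2 + 1296 = 2589/2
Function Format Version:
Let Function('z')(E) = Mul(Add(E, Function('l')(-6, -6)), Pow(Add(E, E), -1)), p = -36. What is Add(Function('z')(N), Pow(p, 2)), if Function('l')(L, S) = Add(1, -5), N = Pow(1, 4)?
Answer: Rational(2589, 2) ≈ 1294.5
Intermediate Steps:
N = 1
Function('l')(L, S) = -4
Function('z')(E) = Mul(Rational(1, 2), Pow(E, -1), Add(-4, E)) (Function('z')(E) = Mul(Add(E, -4), Pow(Add(E, E), -1)) = Mul(Add(-4, E), Pow(Mul(2, E), -1)) = Mul(Add(-4, E), Mul(Rational(1, 2), Pow(E, -1))) = Mul(Rational(1, 2), Pow(E, -1), Add(-4, E)))
Add(Function('z')(N), Pow(p, 2)) = Add(Mul(Rational(1, 2), Pow(1, -1), Add(-4, 1)), Pow(-36, 2)) = Add(Mul(Rational(1, 2), 1, -3), 1296) = Add(Rational(-3, 2), 1296) = Rational(2589, 2)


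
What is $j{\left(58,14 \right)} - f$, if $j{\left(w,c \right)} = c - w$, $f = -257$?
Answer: $213$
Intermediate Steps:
$j{\left(58,14 \right)} - f = \left(14 - 58\right) - -257 = \left(14 - 58\right) + 257 = -44 + 257 = 213$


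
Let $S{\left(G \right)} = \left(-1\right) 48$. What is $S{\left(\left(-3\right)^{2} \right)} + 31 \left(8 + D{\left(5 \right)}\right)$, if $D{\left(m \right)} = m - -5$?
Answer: $510$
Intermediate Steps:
$D{\left(m \right)} = 5 + m$ ($D{\left(m \right)} = m + 5 = 5 + m$)
$S{\left(G \right)} = -48$
$S{\left(\left(-3\right)^{2} \right)} + 31 \left(8 + D{\left(5 \right)}\right) = -48 + 31 \left(8 + \left(5 + 5\right)\right) = -48 + 31 \left(8 + 10\right) = -48 + 31 \cdot 18 = -48 + 558 = 510$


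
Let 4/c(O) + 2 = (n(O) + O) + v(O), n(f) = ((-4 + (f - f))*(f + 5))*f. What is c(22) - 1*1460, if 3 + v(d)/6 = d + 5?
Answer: -807381/553 ≈ -1460.0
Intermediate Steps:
n(f) = f*(-20 - 4*f) (n(f) = ((-4 + 0)*(5 + f))*f = (-4*(5 + f))*f = (-20 - 4*f)*f = f*(-20 - 4*f))
v(d) = 12 + 6*d (v(d) = -18 + 6*(d + 5) = -18 + 6*(5 + d) = -18 + (30 + 6*d) = 12 + 6*d)
c(O) = 4/(10 + 7*O - 4*O*(5 + O)) (c(O) = 4/(-2 + ((-4*O*(5 + O) + O) + (12 + 6*O))) = 4/(-2 + ((O - 4*O*(5 + O)) + (12 + 6*O))) = 4/(-2 + (12 + 7*O - 4*O*(5 + O))) = 4/(10 + 7*O - 4*O*(5 + O)))
c(22) - 1*1460 = 4/(10 - 13*22 - 4*22**2) - 1*1460 = 4/(10 - 286 - 4*484) - 1460 = 4/(10 - 286 - 1936) - 1460 = 4/(-2212) - 1460 = 4*(-1/2212) - 1460 = -1/553 - 1460 = -807381/553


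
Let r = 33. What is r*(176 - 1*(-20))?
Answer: 6468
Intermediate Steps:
r*(176 - 1*(-20)) = 33*(176 - 1*(-20)) = 33*(176 + 20) = 33*196 = 6468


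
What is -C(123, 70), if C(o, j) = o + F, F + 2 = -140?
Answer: 19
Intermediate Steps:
F = -142 (F = -2 - 140 = -142)
C(o, j) = -142 + o (C(o, j) = o - 142 = -142 + o)
-C(123, 70) = -(-142 + 123) = -1*(-19) = 19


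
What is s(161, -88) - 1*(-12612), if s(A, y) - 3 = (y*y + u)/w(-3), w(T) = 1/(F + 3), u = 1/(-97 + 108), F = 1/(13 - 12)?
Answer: 479505/11 ≈ 43591.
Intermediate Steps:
F = 1 (F = 1/1 = 1)
u = 1/11 ≈ 0.090909
w(T) = ¼ (w(T) = 1/(1 + 3) = 1/4 = ¼)
s(A, y) = 37/11 + 4*y² (s(A, y) = 3 + (y*y + 1/11)/(¼) = 3 + (y² + 1/11)*4 = 3 + (1/11 + y²)*4 = 3 + (4/11 + 4*y²) = 37/11 + 4*y²)
s(161, -88) - 1*(-12612) = (37/11 + 4*(-88)²) - 1*(-12612) = (37/11 + 4*7744) + 12612 = (37/11 + 30976) + 12612 = 340773/11 + 12612 = 479505/11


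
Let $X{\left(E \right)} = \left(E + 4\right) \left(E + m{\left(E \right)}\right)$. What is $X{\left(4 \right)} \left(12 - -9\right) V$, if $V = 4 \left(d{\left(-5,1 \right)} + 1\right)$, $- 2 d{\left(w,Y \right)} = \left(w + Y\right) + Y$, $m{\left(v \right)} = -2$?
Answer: $3360$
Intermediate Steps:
$d{\left(w,Y \right)} = - Y - \frac{w}{2}$ ($d{\left(w,Y \right)} = - \frac{\left(w + Y\right) + Y}{2} = - \frac{\left(Y + w\right) + Y}{2} = - \frac{w + 2 Y}{2} = - Y - \frac{w}{2}$)
$V = 10$ ($V = 4 \left(\left(\left(-1\right) 1 - - \frac{5}{2}\right) + 1\right) = 4 \left(\left(-1 + \frac{5}{2}\right) + 1\right) = 4 \left(\frac{3}{2} + 1\right) = 4 \cdot \frac{5}{2} = 10$)
$X{\left(E \right)} = \left(-2 + E\right) \left(4 + E\right)$ ($X{\left(E \right)} = \left(E + 4\right) \left(E - 2\right) = \left(4 + E\right) \left(-2 + E\right) = \left(-2 + E\right) \left(4 + E\right)$)
$X{\left(4 \right)} \left(12 - -9\right) V = \left(-8 + 4^{2} + 2 \cdot 4\right) \left(12 - -9\right) 10 = \left(-8 + 16 + 8\right) \left(12 + 9\right) 10 = 16 \cdot 21 \cdot 10 = 336 \cdot 10 = 3360$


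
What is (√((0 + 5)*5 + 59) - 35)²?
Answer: 1309 - 140*√21 ≈ 667.44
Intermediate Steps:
(√((0 + 5)*5 + 59) - 35)² = (√(5*5 + 59) - 35)² = (√(25 + 59) - 35)² = (√84 - 35)² = (2*√21 - 35)² = (-35 + 2*√21)²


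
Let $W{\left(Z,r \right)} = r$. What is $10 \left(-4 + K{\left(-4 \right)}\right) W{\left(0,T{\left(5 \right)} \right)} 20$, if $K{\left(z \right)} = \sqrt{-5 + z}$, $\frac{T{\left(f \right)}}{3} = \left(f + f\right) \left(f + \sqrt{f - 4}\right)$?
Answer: $-144000 + 108000 i \approx -1.44 \cdot 10^{5} + 1.08 \cdot 10^{5} i$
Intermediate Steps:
$T{\left(f \right)} = 6 f \left(f + \sqrt{-4 + f}\right)$ ($T{\left(f \right)} = 3 \left(f + f\right) \left(f + \sqrt{f - 4}\right) = 3 \cdot 2 f \left(f + \sqrt{-4 + f}\right) = 6 f \left(f + \sqrt{-4 + f}\right)$)
$10 \left(-4 + K{\left(-4 \right)}\right) W{\left(0,T{\left(5 \right)} \right)} 20 = 10 \left(-4 + \sqrt{-5 - 4}\right) 6 \cdot 5 \left(5 + \sqrt{-4 + 5}\right) 20 = 10 \left(-4 + \sqrt{-9}\right) 6 \cdot 5 \left(5 + \sqrt{1}\right) 20 = 10 \left(-4 + 3 i\right) 6 \cdot 5 \left(5 + 1\right) 20 = 10 \left(-4 + 3 i\right) 6 \cdot 5 \cdot 6 \cdot 20 = 10 \left(-4 + 3 i\right) 180 \cdot 20 = 10 \left(-720 + 540 i\right) 20 = \left(-7200 + 5400 i\right) 20 = -144000 + 108000 i$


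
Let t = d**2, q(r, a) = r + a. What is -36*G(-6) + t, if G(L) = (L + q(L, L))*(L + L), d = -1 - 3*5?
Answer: -7520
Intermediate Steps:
d = -16 (d = -1 - 15 = -16)
q(r, a) = a + r
G(L) = 6*L**2 (G(L) = (L + (L + L))*(L + L) = (L + 2*L)*(2*L) = (3*L)*(2*L) = 6*L**2)
t = 256 (t = (-16)**2 = 256)
-36*G(-6) + t = -216*(-6)**2 + 256 = -216*36 + 256 = -36*216 + 256 = -7776 + 256 = -7520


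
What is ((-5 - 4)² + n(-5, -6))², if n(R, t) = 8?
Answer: 7921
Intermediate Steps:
((-5 - 4)² + n(-5, -6))² = ((-5 - 4)² + 8)² = ((-9)² + 8)² = (81 + 8)² = 89² = 7921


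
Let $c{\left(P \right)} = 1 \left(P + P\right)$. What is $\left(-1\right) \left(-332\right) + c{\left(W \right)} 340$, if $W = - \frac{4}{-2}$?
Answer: $1692$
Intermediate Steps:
$W = 2$ ($W = \left(-4\right) \left(- \frac{1}{2}\right) = 2$)
$c{\left(P \right)} = 2 P$ ($c{\left(P \right)} = 1 \cdot 2 P = 2 P$)
$\left(-1\right) \left(-332\right) + c{\left(W \right)} 340 = \left(-1\right) \left(-332\right) + 2 \cdot 2 \cdot 340 = 332 + 4 \cdot 340 = 332 + 1360 = 1692$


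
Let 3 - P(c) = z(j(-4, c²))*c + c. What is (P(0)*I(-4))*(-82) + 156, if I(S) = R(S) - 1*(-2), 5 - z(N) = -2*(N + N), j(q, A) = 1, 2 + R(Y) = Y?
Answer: 1140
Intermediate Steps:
R(Y) = -2 + Y
z(N) = 5 + 4*N (z(N) = 5 - (-2)*(N + N) = 5 - (-2)*2*N = 5 - (-4)*N = 5 + 4*N)
I(S) = S (I(S) = (-2 + S) - 1*(-2) = (-2 + S) + 2 = S)
P(c) = 3 - 10*c (P(c) = 3 - ((5 + 4*1)*c + c) = 3 - ((5 + 4)*c + c) = 3 - (9*c + c) = 3 - 10*c)
(P(0)*I(-4))*(-82) + 156 = ((3 - 10*0)*(-4))*(-82) + 156 = ((3 + 0)*(-4))*(-82) + 156 = (3*(-4))*(-82) + 156 = -12*(-82) + 156 = 984 + 156 = 1140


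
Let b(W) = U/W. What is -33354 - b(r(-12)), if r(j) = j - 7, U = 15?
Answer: -633711/19 ≈ -33353.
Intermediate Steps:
r(j) = -7 + j
b(W) = 15/W
-33354 - b(r(-12)) = -33354 - 15/(-7 - 12) = -33354 - 15/(-19) = -33354 - 15*(-1)/19 = -33354 - 1*(-15/19) = -33354 + 15/19 = -633711/19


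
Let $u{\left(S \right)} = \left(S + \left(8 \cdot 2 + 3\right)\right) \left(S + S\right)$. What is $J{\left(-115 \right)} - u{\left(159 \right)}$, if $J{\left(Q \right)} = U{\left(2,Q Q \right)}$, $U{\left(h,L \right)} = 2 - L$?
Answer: $-69827$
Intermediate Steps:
$J{\left(Q \right)} = 2 - Q^{2}$ ($J{\left(Q \right)} = 2 - Q Q = 2 - Q^{2}$)
$u{\left(S \right)} = 2 S \left(19 + S\right)$ ($u{\left(S \right)} = \left(S + \left(16 + 3\right)\right) 2 S = \left(S + 19\right) 2 S = \left(19 + S\right) 2 S = 2 S \left(19 + S\right)$)
$J{\left(-115 \right)} - u{\left(159 \right)} = \left(2 - \left(-115\right)^{2}\right) - 2 \cdot 159 \left(19 + 159\right) = \left(2 - 13225\right) - 2 \cdot 159 \cdot 178 = \left(2 - 13225\right) - 56604 = -13223 - 56604 = -69827$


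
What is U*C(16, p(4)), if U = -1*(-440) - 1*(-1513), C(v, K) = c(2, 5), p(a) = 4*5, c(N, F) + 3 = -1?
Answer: -7812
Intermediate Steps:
c(N, F) = -4 (c(N, F) = -3 - 1 = -4)
p(a) = 20
C(v, K) = -4
U = 1953 (U = 440 + 1513 = 1953)
U*C(16, p(4)) = 1953*(-4) = -7812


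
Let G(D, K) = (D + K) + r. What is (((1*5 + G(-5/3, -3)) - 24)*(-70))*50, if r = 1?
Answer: 238000/3 ≈ 79333.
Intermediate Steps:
G(D, K) = 1 + D + K (G(D, K) = (D + K) + 1 = 1 + D + K)
(((1*5 + G(-5/3, -3)) - 24)*(-70))*50 = (((1*5 + (1 - 5/3 - 3)) - 24)*(-70))*50 = (((5 + (1 - 5*⅓ - 3)) - 24)*(-70))*50 = (((5 + (1 - 5/3 - 3)) - 24)*(-70))*50 = (((5 - 11/3) - 24)*(-70))*50 = ((4/3 - 24)*(-70))*50 = -68/3*(-70)*50 = (4760/3)*50 = 238000/3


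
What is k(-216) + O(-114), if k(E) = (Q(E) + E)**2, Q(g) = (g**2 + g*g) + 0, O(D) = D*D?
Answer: 8666878212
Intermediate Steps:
O(D) = D**2
Q(g) = 2*g**2 (Q(g) = (g**2 + g**2) + 0 = 2*g**2 + 0 = 2*g**2)
k(E) = (E + 2*E**2)**2 (k(E) = (2*E**2 + E)**2 = (E + 2*E**2)**2)
k(-216) + O(-114) = (-216)**2*(1 + 2*(-216))**2 + (-114)**2 = 46656*(1 - 432)**2 + 12996 = 46656*(-431)**2 + 12996 = 46656*185761 + 12996 = 8666865216 + 12996 = 8666878212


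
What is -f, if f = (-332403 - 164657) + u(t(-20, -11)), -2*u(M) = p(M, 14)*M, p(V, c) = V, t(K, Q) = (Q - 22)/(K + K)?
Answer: 1590593089/3200 ≈ 4.9706e+5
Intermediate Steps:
t(K, Q) = (-22 + Q)/(2*K) (t(K, Q) = (-22 + Q)/((2*K)) = (-22 + Q)*(1/(2*K)) = (-22 + Q)/(2*K))
u(M) = -M**2/2 (u(M) = -M*M/2 = -M**2/2)
f = -1590593089/3200 (f = (-332403 - 164657) - (-22 - 11)**2/1600/2 = -497060 - ((1/2)*(-1/20)*(-33))**2/2 = -497060 - (33/40)**2/2 = -497060 - 1/2*1089/1600 = -497060 - 1089/3200 = -1590593089/3200 ≈ -4.9706e+5)
-f = -1*(-1590593089/3200) = 1590593089/3200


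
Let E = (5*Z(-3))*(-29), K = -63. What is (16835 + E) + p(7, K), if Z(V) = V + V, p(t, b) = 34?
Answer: 17739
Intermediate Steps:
Z(V) = 2*V
E = 870 (E = (5*(2*(-3)))*(-29) = (5*(-6))*(-29) = -30*(-29) = 870)
(16835 + E) + p(7, K) = (16835 + 870) + 34 = 17705 + 34 = 17739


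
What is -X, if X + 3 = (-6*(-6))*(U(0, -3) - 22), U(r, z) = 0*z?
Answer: 795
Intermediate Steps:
U(r, z) = 0
X = -795 (X = -3 + (-6*(-6))*(0 - 22) = -3 + 36*(-22) = -3 - 792 = -795)
-X = -1*(-795) = 795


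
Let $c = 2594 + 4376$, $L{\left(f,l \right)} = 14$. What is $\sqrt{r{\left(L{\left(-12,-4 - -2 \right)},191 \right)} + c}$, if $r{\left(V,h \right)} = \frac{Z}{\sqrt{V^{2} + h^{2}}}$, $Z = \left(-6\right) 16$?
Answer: $\frac{\sqrt{9376060233130 - 3520992 \sqrt{36677}}}{36677} \approx 83.484$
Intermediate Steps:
$Z = -96$
$r{\left(V,h \right)} = - \frac{96}{\sqrt{V^{2} + h^{2}}}$
$c = 6970$
$\sqrt{r{\left(L{\left(-12,-4 - -2 \right)},191 \right)} + c} = \sqrt{- \frac{96}{\sqrt{14^{2} + 191^{2}}} + 6970} = \sqrt{- \frac{96}{\sqrt{196 + 36481}} + 6970} = \sqrt{- \frac{96}{\sqrt{36677}} + 6970} = \sqrt{- 96 \frac{\sqrt{36677}}{36677} + 6970} = \sqrt{- \frac{96 \sqrt{36677}}{36677} + 6970} = \sqrt{6970 - \frac{96 \sqrt{36677}}{36677}}$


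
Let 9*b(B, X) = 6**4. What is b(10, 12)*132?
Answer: 19008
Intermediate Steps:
b(B, X) = 144 (b(B, X) = (1/9)*6**4 = (1/9)*1296 = 144)
b(10, 12)*132 = 144*132 = 19008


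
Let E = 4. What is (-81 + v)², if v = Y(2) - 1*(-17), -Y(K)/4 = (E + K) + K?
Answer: 9216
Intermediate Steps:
Y(K) = -16 - 8*K (Y(K) = -4*((4 + K) + K) = -4*(4 + 2*K) = -16 - 8*K)
v = -15 (v = (-16 - 8*2) - 1*(-17) = (-16 - 16) + 17 = -32 + 17 = -15)
(-81 + v)² = (-81 - 15)² = (-96)² = 9216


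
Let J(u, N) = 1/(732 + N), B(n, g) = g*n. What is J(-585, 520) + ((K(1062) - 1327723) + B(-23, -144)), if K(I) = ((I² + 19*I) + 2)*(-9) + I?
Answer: -14592767379/1252 ≈ -1.1656e+7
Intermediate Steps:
K(I) = -18 - 170*I - 9*I² (K(I) = (2 + I² + 19*I)*(-9) + I = (-18 - 171*I - 9*I²) + I = -18 - 170*I - 9*I²)
J(-585, 520) + ((K(1062) - 1327723) + B(-23, -144)) = 1/(732 + 520) + (((-18 - 170*1062 - 9*1062²) - 1327723) - 144*(-23)) = 1/1252 + (((-18 - 180540 - 9*1127844) - 1327723) + 3312) = 1/1252 + (((-18 - 180540 - 10150596) - 1327723) + 3312) = 1/1252 + ((-10331154 - 1327723) + 3312) = 1/1252 + (-11658877 + 3312) = 1/1252 - 11655565 = -14592767379/1252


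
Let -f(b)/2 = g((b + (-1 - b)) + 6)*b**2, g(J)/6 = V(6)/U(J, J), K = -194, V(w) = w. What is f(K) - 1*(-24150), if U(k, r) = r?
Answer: -2589042/5 ≈ -5.1781e+5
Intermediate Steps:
g(J) = 36/J (g(J) = 6*(6/J) = 36/J)
f(b) = -72*b**2/5 (f(b) = -2*36/((b + (-1 - b)) + 6)*b**2 = -2*36/(-1 + 6)*b**2 = -2*36/5*b**2 = -2*36*(1/5)*b**2 = -72*b**2/5)
f(K) - 1*(-24150) = -72/5*(-194)**2 - 1*(-24150) = -72/5*37636 + 24150 = -2709792/5 + 24150 = -2589042/5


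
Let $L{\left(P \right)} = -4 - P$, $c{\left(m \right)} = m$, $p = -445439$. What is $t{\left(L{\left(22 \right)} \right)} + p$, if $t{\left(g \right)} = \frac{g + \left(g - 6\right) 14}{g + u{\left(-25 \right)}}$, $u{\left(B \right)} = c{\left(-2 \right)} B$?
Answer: $- \frac{1781835}{4} \approx -4.4546 \cdot 10^{5}$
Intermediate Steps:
$u{\left(B \right)} = - 2 B$
$t{\left(g \right)} = \frac{-84 + 15 g}{50 + g}$ ($t{\left(g \right)} = \frac{g + \left(g - 6\right) 14}{g - -50} = \frac{g + \left(-6 + g\right) 14}{g + 50} = \frac{g + \left(-84 + 14 g\right)}{50 + g} = \frac{-84 + 15 g}{50 + g}$)
$t{\left(L{\left(22 \right)} \right)} + p = \frac{3 \left(-28 + 5 \left(-4 - 22\right)\right)}{50 - 26} - 445439 = \frac{3 \left(-28 + 5 \left(-26\right)\right)}{50 - 26} - 445439 = \frac{3 \left(-28 - 130\right)}{24} - 445439 = 3 \cdot \frac{1}{24} \left(-158\right) - 445439 = - \frac{79}{4} - 445439 = - \frac{1781835}{4}$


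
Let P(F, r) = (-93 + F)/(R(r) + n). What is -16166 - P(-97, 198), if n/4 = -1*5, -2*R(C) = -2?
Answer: -16176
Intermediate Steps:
R(C) = 1 (R(C) = -½*(-2) = 1)
n = -20 (n = 4*(-1*5) = 4*(-5) = -20)
P(F, r) = 93/19 - F/19 (P(F, r) = (-93 + F)/(1 - 20) = (-93 + F)/(-19) = (-93 + F)*(-1/19) = 93/19 - F/19)
-16166 - P(-97, 198) = -16166 - (93/19 - 1/19*(-97)) = -16166 - (93/19 + 97/19) = -16166 - 1*10 = -16166 - 10 = -16176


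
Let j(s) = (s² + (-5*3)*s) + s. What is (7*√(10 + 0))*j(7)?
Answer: -343*√10 ≈ -1084.7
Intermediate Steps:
j(s) = s² - 14*s (j(s) = (s² - 15*s) + s = s² - 14*s)
(7*√(10 + 0))*j(7) = (7*√(10 + 0))*(7*(-14 + 7)) = (7*√10)*(7*(-7)) = (7*√10)*(-49) = -343*√10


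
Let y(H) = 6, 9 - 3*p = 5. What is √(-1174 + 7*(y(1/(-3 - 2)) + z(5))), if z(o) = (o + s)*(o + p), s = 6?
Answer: I*√5799/3 ≈ 25.384*I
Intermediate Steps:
p = 4/3 (p = 3 - ⅓*5 = 3 - 5/3 = 4/3 ≈ 1.3333)
z(o) = (6 + o)*(4/3 + o) (z(o) = (o + 6)*(o + 4/3) = (6 + o)*(4/3 + o))
√(-1174 + 7*(y(1/(-3 - 2)) + z(5))) = √(-1174 + 7*(6 + (8 + 5² + (22/3)*5))) = √(-1174 + 7*(6 + (8 + 25 + 110/3))) = √(-1174 + 7*(6 + 209/3)) = √(-1174 + 7*(227/3)) = √(-1174 + 1589/3) = √(-1933/3) = I*√5799/3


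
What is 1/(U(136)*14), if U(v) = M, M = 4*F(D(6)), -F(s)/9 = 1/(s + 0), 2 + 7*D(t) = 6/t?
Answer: 1/3528 ≈ 0.00028345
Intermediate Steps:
D(t) = -2/7 + 6/(7*t) (D(t) = -2/7 + (6/t)/7 = -2/7 + 6/(7*t))
F(s) = -9/s (F(s) = -9/(s + 0) = -9/s)
M = 252 (M = 4*(-9*21/(3 - 1*6)) = 4*(-9*21/(3 - 6)) = 4*(-9/((2/7)*(⅙)*(-3))) = 4*(-9/(-⅐)) = 4*(-9*(-7)) = 4*63 = 252)
U(v) = 252
1/(U(136)*14) = 1/(252*14) = 1/3528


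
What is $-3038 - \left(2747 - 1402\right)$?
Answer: $-4383$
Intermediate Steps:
$-3038 - \left(2747 - 1402\right) = -3038 - 1345 = -4383$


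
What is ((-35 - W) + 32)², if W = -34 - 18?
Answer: 2401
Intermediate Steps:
W = -52
((-35 - W) + 32)² = ((-35 - 1*(-52)) + 32)² = ((-35 + 52) + 32)² = (17 + 32)² = 49² = 2401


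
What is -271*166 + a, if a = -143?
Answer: -45129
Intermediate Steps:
-271*166 + a = -271*166 - 143 = -44986 - 143 = -45129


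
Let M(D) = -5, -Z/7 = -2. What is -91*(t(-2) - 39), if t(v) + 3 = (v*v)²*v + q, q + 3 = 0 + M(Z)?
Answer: 7462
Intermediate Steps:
Z = 14 (Z = -7*(-2) = 14)
q = -8 (q = -3 + (0 - 5) = -3 - 5 = -8)
t(v) = -11 + v⁵ (t(v) = -3 + ((v*v)²*v - 8) = -3 + ((v²)²*v - 8) = -3 + (v⁴*v - 8) = -3 + (v⁵ - 8) = -3 + (-8 + v⁵) = -11 + v⁵)
-91*(t(-2) - 39) = -91*((-11 + (-2)⁵) - 39) = -91*((-11 - 32) - 39) = -91*(-43 - 39) = -91*(-82) = 7462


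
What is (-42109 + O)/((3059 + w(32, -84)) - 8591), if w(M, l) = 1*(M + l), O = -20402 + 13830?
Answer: 48681/5584 ≈ 8.7179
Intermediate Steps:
O = -6572
w(M, l) = M + l
(-42109 + O)/((3059 + w(32, -84)) - 8591) = (-42109 - 6572)/((3059 + (32 - 84)) - 8591) = -48681/((3059 - 52) - 8591) = -48681/(3007 - 8591) = -48681/(-5584) = -48681*(-1/5584) = 48681/5584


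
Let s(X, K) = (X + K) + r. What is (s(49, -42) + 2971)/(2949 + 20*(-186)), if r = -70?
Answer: -2908/771 ≈ -3.7717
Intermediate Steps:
s(X, K) = -70 + K + X (s(X, K) = (X + K) - 70 = (K + X) - 70 = -70 + K + X)
(s(49, -42) + 2971)/(2949 + 20*(-186)) = ((-70 - 42 + 49) + 2971)/(2949 + 20*(-186)) = (-63 + 2971)/(2949 - 3720) = 2908/(-771) = 2908*(-1/771) = -2908/771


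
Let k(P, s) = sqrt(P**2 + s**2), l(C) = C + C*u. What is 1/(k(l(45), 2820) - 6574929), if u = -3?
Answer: -2191643/14409894464847 - 10*sqrt(8845)/14409894464847 ≈ -1.5216e-7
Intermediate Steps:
l(C) = -2*C (l(C) = C + C*(-3) = C - 3*C = -2*C)
1/(k(l(45), 2820) - 6574929) = 1/(sqrt((-2*45)**2 + 2820**2) - 6574929) = 1/(sqrt((-90)**2 + 7952400) - 6574929) = 1/(sqrt(8100 + 7952400) - 6574929) = 1/(sqrt(7960500) - 6574929) = 1/(30*sqrt(8845) - 6574929) = 1/(-6574929 + 30*sqrt(8845))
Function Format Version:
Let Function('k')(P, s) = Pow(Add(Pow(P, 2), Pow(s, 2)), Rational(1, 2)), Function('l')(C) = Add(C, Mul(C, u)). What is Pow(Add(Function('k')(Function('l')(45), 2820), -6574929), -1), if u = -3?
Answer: Add(Rational(-2191643, 14409894464847), Mul(Rational(-10, 14409894464847), Pow(8845, Rational(1, 2)))) ≈ -1.5216e-7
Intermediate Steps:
Function('l')(C) = Mul(-2, C) (Function('l')(C) = Add(C, Mul(C, -3)) = Add(C, Mul(-3, C)) = Mul(-2, C))
Pow(Add(Function('k')(Function('l')(45), 2820), -6574929), -1) = Pow(Add(Pow(Add(Pow(Mul(-2, 45), 2), Pow(2820, 2)), Rational(1, 2)), -6574929), -1) = Pow(Add(Pow(Add(Pow(-90, 2), 7952400), Rational(1, 2)), -6574929), -1) = Pow(Add(Pow(Add(8100, 7952400), Rational(1, 2)), -6574929), -1) = Pow(Add(Pow(7960500, Rational(1, 2)), -6574929), -1) = Pow(Add(Mul(30, Pow(8845, Rational(1, 2))), -6574929), -1) = Pow(Add(-6574929, Mul(30, Pow(8845, Rational(1, 2)))), -1)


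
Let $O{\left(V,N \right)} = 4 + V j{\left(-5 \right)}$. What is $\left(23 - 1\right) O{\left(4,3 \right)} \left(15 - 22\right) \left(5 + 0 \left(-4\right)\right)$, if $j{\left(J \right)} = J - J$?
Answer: $-3080$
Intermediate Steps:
$j{\left(J \right)} = 0$
$O{\left(V,N \right)} = 4$ ($O{\left(V,N \right)} = 4 + V 0 = 4 + 0 = 4$)
$\left(23 - 1\right) O{\left(4,3 \right)} \left(15 - 22\right) \left(5 + 0 \left(-4\right)\right) = \left(23 - 1\right) 4 \left(15 - 22\right) \left(5 + 0 \left(-4\right)\right) = \left(23 - 1\right) 4 \left(- 7 \left(5 + 0\right)\right) = 22 \cdot 4 \left(\left(-7\right) 5\right) = 88 \left(-35\right) = -3080$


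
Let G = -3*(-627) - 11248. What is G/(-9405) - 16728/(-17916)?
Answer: 1426079/739035 ≈ 1.9296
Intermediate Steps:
G = -9367 (G = 1881 - 11248 = -9367)
G/(-9405) - 16728/(-17916) = -9367/(-9405) - 16728/(-17916) = -9367*(-1/9405) - 16728*(-1/17916) = 493/495 + 1394/1493 = 1426079/739035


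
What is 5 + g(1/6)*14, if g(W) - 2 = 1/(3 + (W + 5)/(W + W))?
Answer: 1249/37 ≈ 33.757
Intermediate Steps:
g(W) = 2 + 1/(3 + (5 + W)/(2*W)) (g(W) = 2 + 1/(3 + (W + 5)/(W + W)) = 2 + 1/(3 + (5 + W)/((2*W))) = 2 + 1/(3 + (5 + W)*(1/(2*W))) = 2 + 1/(3 + (5 + W)/(2*W)))
5 + g(1/6)*14 = 5 + (2*(5 + 8/6)/(5 + 7/6))*14 = 5 + (2*(5 + 8*(⅙))/(5 + 7*(⅙)))*14 = 5 + (2*(5 + 4/3)/(5 + 7/6))*14 = 5 + (2*(19/3)/(37/6))*14 = 5 + (2*(6/37)*(19/3))*14 = 5 + (76/37)*14 = 5 + 1064/37 = 1249/37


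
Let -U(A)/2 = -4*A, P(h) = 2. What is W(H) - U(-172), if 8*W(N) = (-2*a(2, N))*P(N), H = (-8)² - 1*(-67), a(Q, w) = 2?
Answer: 1375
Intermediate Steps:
H = 131 (H = 64 + 67 = 131)
W(N) = -1 (W(N) = (-2*2*2)/8 = (-4*2)/8 = (⅛)*(-8) = -1)
U(A) = 8*A (U(A) = -(-8)*A = 8*A)
W(H) - U(-172) = -1 - 8*(-172) = -1 - 1*(-1376) = -1 + 1376 = 1375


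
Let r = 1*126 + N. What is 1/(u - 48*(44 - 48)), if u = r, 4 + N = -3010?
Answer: -1/2696 ≈ -0.00037092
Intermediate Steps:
N = -3014 (N = -4 - 3010 = -3014)
r = -2888 (r = 1*126 - 3014 = 126 - 3014 = -2888)
u = -2888
1/(u - 48*(44 - 48)) = 1/(-2888 - 48*(44 - 48)) = 1/(-2888 - 48*(-4)) = 1/(-2888 + 192) = 1/(-2696) = -1/2696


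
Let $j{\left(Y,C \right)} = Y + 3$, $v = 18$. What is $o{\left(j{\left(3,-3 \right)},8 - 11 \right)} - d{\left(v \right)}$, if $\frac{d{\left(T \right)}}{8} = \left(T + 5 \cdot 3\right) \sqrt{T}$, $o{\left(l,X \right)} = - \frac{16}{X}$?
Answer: $\frac{16}{3} - 792 \sqrt{2} \approx -1114.7$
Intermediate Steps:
$j{\left(Y,C \right)} = 3 + Y$
$d{\left(T \right)} = 8 \sqrt{T} \left(15 + T\right)$ ($d{\left(T \right)} = 8 \left(T + 5 \cdot 3\right) \sqrt{T} = 8 \left(T + 15\right) \sqrt{T} = 8 \left(15 + T\right) \sqrt{T} = 8 \sqrt{T} \left(15 + T\right)$)
$o{\left(j{\left(3,-3 \right)},8 - 11 \right)} - d{\left(v \right)} = - \frac{16}{8 - 11} - 8 \sqrt{18} \left(15 + 18\right) = - \frac{16}{8 - 11} - 8 \cdot 3 \sqrt{2} \cdot 33 = - \frac{16}{-3} - 792 \sqrt{2} = \left(-16\right) \left(- \frac{1}{3}\right) - 792 \sqrt{2} = \frac{16}{3} - 792 \sqrt{2}$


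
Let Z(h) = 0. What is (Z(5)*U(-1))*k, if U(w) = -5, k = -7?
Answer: 0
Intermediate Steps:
(Z(5)*U(-1))*k = (0*(-5))*(-7) = 0*(-7) = 0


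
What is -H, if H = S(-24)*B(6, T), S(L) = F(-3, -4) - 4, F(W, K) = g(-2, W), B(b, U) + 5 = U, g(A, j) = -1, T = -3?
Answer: -40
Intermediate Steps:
B(b, U) = -5 + U
F(W, K) = -1
S(L) = -5 (S(L) = -1 - 4 = -5)
H = 40 (H = -5*(-5 - 3) = -5*(-8) = 40)
-H = -1*40 = -40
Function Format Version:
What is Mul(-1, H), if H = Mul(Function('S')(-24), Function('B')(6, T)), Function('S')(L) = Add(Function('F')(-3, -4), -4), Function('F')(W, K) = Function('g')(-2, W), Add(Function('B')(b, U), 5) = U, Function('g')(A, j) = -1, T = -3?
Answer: -40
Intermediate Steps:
Function('B')(b, U) = Add(-5, U)
Function('F')(W, K) = -1
Function('S')(L) = -5 (Function('S')(L) = Add(-1, -4) = -5)
H = 40 (H = Mul(-5, Add(-5, -3)) = Mul(-5, -8) = 40)
Mul(-1, H) = Mul(-1, 40) = -40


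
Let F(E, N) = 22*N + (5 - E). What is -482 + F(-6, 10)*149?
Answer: 33937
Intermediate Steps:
F(E, N) = 5 - E + 22*N
-482 + F(-6, 10)*149 = -482 + (5 - 1*(-6) + 22*10)*149 = -482 + (5 + 6 + 220)*149 = -482 + 231*149 = -482 + 34419 = 33937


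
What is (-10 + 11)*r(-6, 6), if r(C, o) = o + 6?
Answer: 12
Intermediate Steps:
r(C, o) = 6 + o
(-10 + 11)*r(-6, 6) = (-10 + 11)*(6 + 6) = 1*12 = 12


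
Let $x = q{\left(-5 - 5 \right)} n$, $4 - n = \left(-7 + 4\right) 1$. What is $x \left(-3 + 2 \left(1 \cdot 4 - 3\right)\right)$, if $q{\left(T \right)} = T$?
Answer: $70$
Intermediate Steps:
$n = 7$ ($n = 4 - \left(-7 + 4\right) 1 = 4 - \left(-3\right) 1 = 4 - -3 = 4 + 3 = 7$)
$x = -70$ ($x = \left(-5 - 5\right) 7 = \left(-10\right) 7 = -70$)
$x \left(-3 + 2 \left(1 \cdot 4 - 3\right)\right) = - 70 \left(-3 + 2 \left(1 \cdot 4 - 3\right)\right) = - 70 \left(-3 + 2 \left(4 - 3\right)\right) = - 70 \left(-3 + 2 \cdot 1\right) = - 70 \left(-3 + 2\right) = \left(-70\right) \left(-1\right) = 70$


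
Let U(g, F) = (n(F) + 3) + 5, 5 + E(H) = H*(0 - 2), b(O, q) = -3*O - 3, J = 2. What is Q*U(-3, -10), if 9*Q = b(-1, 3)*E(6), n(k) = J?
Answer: 0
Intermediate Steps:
n(k) = 2
b(O, q) = -3 - 3*O
E(H) = -5 - 2*H (E(H) = -5 + H*(0 - 2) = -5 + H*(-2) = -5 - 2*H)
U(g, F) = 10 (U(g, F) = (2 + 3) + 5 = 5 + 5 = 10)
Q = 0 (Q = ((-3 - 3*(-1))*(-5 - 2*6))/9 = ((-3 + 3)*(-5 - 12))/9 = (0*(-17))/9 = (⅑)*0 = 0)
Q*U(-3, -10) = 0*10 = 0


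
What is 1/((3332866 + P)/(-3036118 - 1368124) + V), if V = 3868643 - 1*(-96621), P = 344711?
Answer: 4404242/17463978572311 ≈ 2.5219e-7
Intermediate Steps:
V = 3965264 (V = 3868643 + 96621 = 3965264)
1/((3332866 + P)/(-3036118 - 1368124) + V) = 1/((3332866 + 344711)/(-3036118 - 1368124) + 3965264) = 1/(3677577/(-4404242) + 3965264) = 1/(3677577*(-1/4404242) + 3965264) = 1/(-3677577/4404242 + 3965264) = 1/(17463978572311/4404242) = 4404242/17463978572311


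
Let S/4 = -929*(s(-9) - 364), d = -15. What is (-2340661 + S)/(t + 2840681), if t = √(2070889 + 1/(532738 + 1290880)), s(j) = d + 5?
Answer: -4925844291677483466/14715624310325890895 + 950877*√6886912445484726054/14715624310325890895 ≈ -0.33457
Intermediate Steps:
s(j) = -10 (s(j) = -15 + 5 = -10)
t = √6886912445484726054/1823618 (t = √(2070889 + 1/1823618) = √(3776510456403/1823618) = √6886912445484726054/1823618 ≈ 1439.1)
S = 1389784 (S = 4*(-929*(-10 - 364)) = 4*(-929*(-374)) = 4*347446 = 1389784)
(-2340661 + S)/(t + 2840681) = (-2340661 + 1389784)/(√6886912445484726054/1823618 + 2840681) = -950877/(2840681 + √6886912445484726054/1823618)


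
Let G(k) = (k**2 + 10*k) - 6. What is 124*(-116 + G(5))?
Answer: -5828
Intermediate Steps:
G(k) = -6 + k**2 + 10*k
124*(-116 + G(5)) = 124*(-116 + (-6 + 5**2 + 10*5)) = 124*(-116 + (-6 + 25 + 50)) = 124*(-116 + 69) = 124*(-47) = -5828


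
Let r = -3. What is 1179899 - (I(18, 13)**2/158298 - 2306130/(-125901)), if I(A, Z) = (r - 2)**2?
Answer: 2612764023962093/2214430722 ≈ 1.1799e+6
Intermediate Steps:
I(A, Z) = 25 (I(A, Z) = (-3 - 2)**2 = (-5)**2 = 25)
1179899 - (I(18, 13)**2/158298 - 2306130/(-125901)) = 1179899 - (25**2/158298 - 2306130/(-125901)) = 1179899 - (625*(1/158298) - 2306130*(-1/125901)) = 1179899 - (625/158298 + 768710/41967) = 1179899 - 1*40570494985/2214430722 = 1179899 - 40570494985/2214430722 = 2612764023962093/2214430722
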